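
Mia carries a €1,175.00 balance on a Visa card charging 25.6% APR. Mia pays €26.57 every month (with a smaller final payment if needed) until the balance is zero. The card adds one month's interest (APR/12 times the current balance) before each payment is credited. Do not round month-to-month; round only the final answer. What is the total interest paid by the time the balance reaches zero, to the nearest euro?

€2,440

Monthly rate r = 25.6%/12 = 2.13333% = 0.0213333.
Payoff takes n = ⌈−ln(1 − rB₀/P)/ln(1+r)⌉ = ⌈136.061⌉ = 137 payments; the last is €1.63.
Total paid = 136·€26.57 + €1.63 = €3,615.15.
Total interest = total paid − principal = €3,615.15 − €1,175.00 = €2,440.15.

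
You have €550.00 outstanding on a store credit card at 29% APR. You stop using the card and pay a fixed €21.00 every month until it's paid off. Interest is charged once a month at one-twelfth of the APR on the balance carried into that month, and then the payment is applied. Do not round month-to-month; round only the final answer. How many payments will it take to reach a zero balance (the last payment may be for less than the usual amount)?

Monthly rate r = 29%/12 = 2.41667% = 0.0241667.
Recurrence: B ← B·(1+r) − €21.00.
Month 1: interest €13.29; balance after payment €542.29.
Month 2: interest €13.11; balance after payment €534.40.
Closed form: n = −ln(1 − rB₀/P)/ln(1+r) = −ln(0.36706)/ln(1.02417) ≈ 41.970, so the balance reaches zero during payment 42.

42 months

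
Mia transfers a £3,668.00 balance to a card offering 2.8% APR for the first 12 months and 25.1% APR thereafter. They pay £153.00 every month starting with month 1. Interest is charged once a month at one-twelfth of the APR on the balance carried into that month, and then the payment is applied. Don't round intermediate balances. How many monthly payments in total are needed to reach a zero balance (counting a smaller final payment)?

Promo months 1–12 at r₀ = 2.8%/12 = 0.00233333; months 13+ at r₁ = 25.1%/12 = 0.0209167.
After month 12: iterate B ← B·(1+r₀) − £153.00 for 12 months → £1,912.29.
Then at r₁ with £153.00/mo: n₂ = −ln(1 − r₁·B/P)/ln(1+r₁) ≈ 14.64 → 15 more payments.

27 payments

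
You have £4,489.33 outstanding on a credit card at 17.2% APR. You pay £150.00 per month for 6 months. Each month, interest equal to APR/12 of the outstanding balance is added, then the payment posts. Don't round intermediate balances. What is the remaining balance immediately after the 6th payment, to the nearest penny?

Monthly rate r = 17.2%/12 = 1.43333% = 0.0143333.
Each month: B ← B·(1+r) − £150.00.
Month 1: interest £64.35; balance after payment £4,403.68.
Month 2: interest £63.12; balance after payment £4,316.80.
Month 3: interest £61.87; balance after payment £4,228.67.
Month 4: interest £60.61; balance after payment £4,139.28.
Month 5: interest £59.33; balance after payment £4,048.61.
Month 6: interest £58.03; balance after payment £3,956.64.

£3,956.64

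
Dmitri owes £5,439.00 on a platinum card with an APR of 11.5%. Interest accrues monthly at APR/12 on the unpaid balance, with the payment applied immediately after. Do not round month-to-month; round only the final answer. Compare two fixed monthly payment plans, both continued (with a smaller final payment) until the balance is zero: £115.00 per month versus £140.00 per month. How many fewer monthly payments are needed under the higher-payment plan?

15 fewer payments

Monthly rate r = 11.5%/12 = 0.958333% = 0.00958333.
At £115.00/mo: n = ⌈−ln(1 − rB₀/P)/ln(1+r)⌉ = 64 payments (last £34.94); total interest = total paid − £5,439.00 = £1,840.94.
At £140.00/mo: 49 payments (last £116.10); total interest £1,397.10.
Payments saved = 64 − 49 = 15.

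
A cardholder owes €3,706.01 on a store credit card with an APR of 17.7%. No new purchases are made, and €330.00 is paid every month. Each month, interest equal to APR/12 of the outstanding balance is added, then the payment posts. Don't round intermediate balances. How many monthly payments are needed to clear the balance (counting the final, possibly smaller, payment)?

13 months

Monthly rate r = 17.7%/12 = 1.475% = 0.01475.
Recurrence: B ← B·(1+r) − €330.00.
Month 1: interest €54.66; balance after payment €3,430.67.
Month 2: interest €50.60; balance after payment €3,151.28.
Closed form: n = −ln(1 − rB₀/P)/ln(1+r) = −ln(0.83435)/ln(1.01475) ≈ 12.368, so the balance reaches zero during payment 13.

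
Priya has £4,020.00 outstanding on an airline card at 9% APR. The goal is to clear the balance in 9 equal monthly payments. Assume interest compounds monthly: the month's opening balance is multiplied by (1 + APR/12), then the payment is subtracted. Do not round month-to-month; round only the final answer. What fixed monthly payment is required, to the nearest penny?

Monthly rate r = 9%/12 = 0.75% = 0.0075.
Level-payment amortization: P = B₀·r / (1 − (1+r)^(−n)) = 4020.00·0.0075 / (1 − 1.0075^(−9)).
Denominator 1 − (1+r)^(−9) = 0.0650368232.
P = 30.15 / 0.0650368232 ≈ 463.58.

£463.58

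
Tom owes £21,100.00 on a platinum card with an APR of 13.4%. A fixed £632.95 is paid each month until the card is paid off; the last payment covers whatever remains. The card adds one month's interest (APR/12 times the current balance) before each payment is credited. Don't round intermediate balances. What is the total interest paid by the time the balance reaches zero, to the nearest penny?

Monthly rate r = 13.4%/12 = 1.11667% = 0.0111667.
Payoff takes n = ⌈−ln(1 − rB₀/P)/ln(1+r)⌉ = ⌈41.929⌉ = 42 payments; the last is £588.44.
Total paid = 41·£632.95 + £588.44 = £26,539.39.
Total interest = total paid − principal = £26,539.39 − £21,100.00 = £5,439.39.

£5,439.39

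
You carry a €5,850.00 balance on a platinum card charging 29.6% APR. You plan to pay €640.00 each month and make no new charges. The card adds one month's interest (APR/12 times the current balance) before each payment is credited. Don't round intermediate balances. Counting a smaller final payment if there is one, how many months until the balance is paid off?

11 payments

Monthly rate r = 29.6%/12 = 2.46667% = 0.0246667.
Recurrence: B ← B·(1+r) − €640.00.
Month 1: interest €144.30; balance after payment €5,354.30.
Month 2: interest €132.07; balance after payment €4,846.37.
Closed form: n = −ln(1 − rB₀/P)/ln(1+r) = −ln(0.77453)/ln(1.02467) ≈ 10.485, so the balance reaches zero during payment 11.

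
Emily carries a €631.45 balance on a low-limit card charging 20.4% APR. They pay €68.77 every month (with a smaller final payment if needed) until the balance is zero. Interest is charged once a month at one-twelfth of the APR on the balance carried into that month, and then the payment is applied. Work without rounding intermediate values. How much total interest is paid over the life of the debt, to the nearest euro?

€61

Monthly rate r = 20.4%/12 = 1.7% = 0.017.
Payoff takes n = ⌈−ln(1 − rB₀/P)/ln(1+r)⌉ = ⌈10.068⌉ = 11 payments; the last is €4.70.
Total paid = 10·€68.77 + €4.70 = €692.40.
Total interest = total paid − principal = €692.40 − €631.45 = €60.95.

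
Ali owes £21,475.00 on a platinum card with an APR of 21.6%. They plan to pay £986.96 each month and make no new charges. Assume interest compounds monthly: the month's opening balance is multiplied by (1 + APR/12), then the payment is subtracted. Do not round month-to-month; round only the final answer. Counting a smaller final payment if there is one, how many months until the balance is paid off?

28 payments

Monthly rate r = 21.6%/12 = 1.8% = 0.018.
Recurrence: B ← B·(1+r) − £986.96.
Month 1: interest £386.55; balance after payment £20,874.59.
Month 2: interest £375.74; balance after payment £20,263.37.
Closed form: n = −ln(1 − rB₀/P)/ln(1+r) = −ln(0.60834)/ln(1.018) ≈ 27.860, so the balance reaches zero during payment 28.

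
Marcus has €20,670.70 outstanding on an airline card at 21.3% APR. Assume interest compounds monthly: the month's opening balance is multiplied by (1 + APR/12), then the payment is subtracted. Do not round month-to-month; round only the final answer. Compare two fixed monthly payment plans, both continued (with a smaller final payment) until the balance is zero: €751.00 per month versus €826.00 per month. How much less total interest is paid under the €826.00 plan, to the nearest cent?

Monthly rate r = 21.3%/12 = 1.775% = 0.01775.
At €751.00/mo: n = ⌈−ln(1 − rB₀/P)/ln(1+r)⌉ = 39 payments (last €83.11); total interest = total paid − €20,670.70 = €7,950.41.
At €826.00/mo: 34 payments (last €317.45); total interest €6,904.75.
Interest saved = €7,950.41 − €6,904.75 = €1,045.66.

€1,045.66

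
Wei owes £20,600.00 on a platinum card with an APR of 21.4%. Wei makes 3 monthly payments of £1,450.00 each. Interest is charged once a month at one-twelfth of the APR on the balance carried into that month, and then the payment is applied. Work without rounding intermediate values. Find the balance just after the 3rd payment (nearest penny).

£17,293.83

Monthly rate r = 21.4%/12 = 1.78333% = 0.0178333.
Each month: B ← B·(1+r) − £1,450.00.
Month 1: interest £367.37; balance after payment £19,517.37.
Month 2: interest £348.06; balance after payment £18,415.43.
Month 3: interest £328.41; balance after payment £17,293.83.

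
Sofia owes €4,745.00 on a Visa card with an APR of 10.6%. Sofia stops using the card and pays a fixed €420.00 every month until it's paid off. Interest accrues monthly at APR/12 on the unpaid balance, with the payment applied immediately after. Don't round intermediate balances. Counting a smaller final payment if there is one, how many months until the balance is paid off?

Monthly rate r = 10.6%/12 = 0.883333% = 0.00883333.
Recurrence: B ← B·(1+r) − €420.00.
Month 1: interest €41.91; balance after payment €4,366.91.
Month 2: interest €38.57; balance after payment €3,985.49.
Closed form: n = −ln(1 − rB₀/P)/ln(1+r) = −ln(0.9002)/ln(1.00883) ≈ 11.954, so the balance reaches zero during payment 12.

12 months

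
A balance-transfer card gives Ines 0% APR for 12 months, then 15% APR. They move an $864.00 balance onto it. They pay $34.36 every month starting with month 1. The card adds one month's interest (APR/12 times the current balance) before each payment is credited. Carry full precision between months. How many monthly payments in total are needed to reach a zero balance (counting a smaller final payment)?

27 payments

Promo months 1–12 at r₀ = 0%/12 = 0; months 13+ at r₁ = 15%/12 = 0.0125.
After month 12 (no interest yet): B = $864.00 − 12·$34.36 = $451.68.
Then at r₁ with $34.36/mo: n₂ = −ln(1 − r₁·B/P)/ln(1+r₁) ≈ 14.45 → 15 more payments.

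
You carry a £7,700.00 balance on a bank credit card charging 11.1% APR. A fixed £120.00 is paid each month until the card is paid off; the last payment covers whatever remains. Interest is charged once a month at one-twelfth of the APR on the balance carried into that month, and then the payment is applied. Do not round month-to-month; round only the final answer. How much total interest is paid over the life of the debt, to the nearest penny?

Monthly rate r = 11.1%/12 = 0.925% = 0.00925.
Payoff takes n = ⌈−ln(1 − rB₀/P)/ln(1+r)⌉ = ⌈97.776⌉ = 98 payments; the last is £93.26.
Total paid = 97·£120.00 + £93.26 = £11,733.26.
Total interest = total paid − principal = £11,733.26 − £7,700.00 = £4,033.26.

£4,033.26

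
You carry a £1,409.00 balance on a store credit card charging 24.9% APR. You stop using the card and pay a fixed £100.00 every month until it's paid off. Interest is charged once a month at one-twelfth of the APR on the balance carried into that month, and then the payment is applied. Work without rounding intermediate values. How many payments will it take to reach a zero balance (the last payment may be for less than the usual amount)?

17 payments

Monthly rate r = 24.9%/12 = 2.075% = 0.02075.
Recurrence: B ← B·(1+r) − £100.00.
Month 1: interest £29.24; balance after payment £1,338.24.
Month 2: interest £27.77; balance after payment £1,266.01.
Closed form: n = −ln(1 − rB₀/P)/ln(1+r) = −ln(0.70763)/ln(1.02075) ≈ 16.839, so the balance reaches zero during payment 17.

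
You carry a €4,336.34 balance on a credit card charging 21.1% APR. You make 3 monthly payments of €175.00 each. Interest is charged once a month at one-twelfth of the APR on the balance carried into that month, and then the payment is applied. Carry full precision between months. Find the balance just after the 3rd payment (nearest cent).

€4,034.84

Monthly rate r = 21.1%/12 = 1.75833% = 0.0175833.
Each month: B ← B·(1+r) − €175.00.
Month 1: interest €76.25; balance after payment €4,237.59.
Month 2: interest €74.51; balance after payment €4,137.10.
Month 3: interest €72.74; balance after payment €4,034.84.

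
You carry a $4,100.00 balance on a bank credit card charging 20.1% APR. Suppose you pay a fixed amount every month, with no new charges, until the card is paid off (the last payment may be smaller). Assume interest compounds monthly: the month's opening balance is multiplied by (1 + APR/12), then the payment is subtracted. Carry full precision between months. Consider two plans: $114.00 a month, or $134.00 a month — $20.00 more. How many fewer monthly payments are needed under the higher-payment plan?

Monthly rate r = 20.1%/12 = 1.675% = 0.01675.
At $114.00/mo: n = ⌈−ln(1 − rB₀/P)/ln(1+r)⌉ = 56 payments (last $60.08); total interest = total paid − $4,100.00 = $2,230.08.
At $134.00/mo: 44 payments (last $33.93); total interest $1,695.93.
Payments saved = 56 − 44 = 12.

12 fewer payments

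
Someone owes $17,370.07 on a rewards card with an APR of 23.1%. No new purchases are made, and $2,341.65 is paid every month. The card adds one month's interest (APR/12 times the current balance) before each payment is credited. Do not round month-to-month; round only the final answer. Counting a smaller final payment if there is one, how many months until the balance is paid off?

Monthly rate r = 23.1%/12 = 1.925% = 0.01925.
Recurrence: B ← B·(1+r) − $2,341.65.
Month 1: interest $334.37; balance after payment $15,362.79.
Month 2: interest $295.73; balance after payment $13,316.88.
Closed form: n = −ln(1 − rB₀/P)/ln(1+r) = −ln(0.85721)/ln(1.01925) ≈ 8.081, so the balance reaches zero during payment 9.

9 months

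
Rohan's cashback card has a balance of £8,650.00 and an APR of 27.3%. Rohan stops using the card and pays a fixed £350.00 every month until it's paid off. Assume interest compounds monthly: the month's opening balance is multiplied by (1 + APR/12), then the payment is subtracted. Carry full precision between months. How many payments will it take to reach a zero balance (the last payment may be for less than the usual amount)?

37 payments

Monthly rate r = 27.3%/12 = 2.275% = 0.02275.
Recurrence: B ← B·(1+r) − £350.00.
Month 1: interest £196.79; balance after payment £8,496.79.
Month 2: interest £193.30; balance after payment £8,340.09.
Closed form: n = −ln(1 − rB₀/P)/ln(1+r) = −ln(0.43775)/ln(1.02275) ≈ 36.724, so the balance reaches zero during payment 37.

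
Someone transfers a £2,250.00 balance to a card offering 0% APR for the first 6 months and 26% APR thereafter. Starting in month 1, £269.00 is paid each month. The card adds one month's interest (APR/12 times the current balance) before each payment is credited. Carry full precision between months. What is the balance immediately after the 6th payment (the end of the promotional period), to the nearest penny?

Promo months 1–6 at r₀ = 0%/12 = 0; months 7+ at r₁ = 26%/12 = 0.0216667.
After month 6 (no interest yet): B = £2,250.00 − 6·£269.00 = £636.00.

£636.00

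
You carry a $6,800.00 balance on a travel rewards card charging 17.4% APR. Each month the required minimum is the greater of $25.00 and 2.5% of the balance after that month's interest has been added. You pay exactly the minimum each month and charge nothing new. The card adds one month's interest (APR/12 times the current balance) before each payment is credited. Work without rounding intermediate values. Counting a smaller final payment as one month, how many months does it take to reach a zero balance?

236 months

Monthly rate r = 17.4%/12 = 1.45% = 0.0145.
While 2.5% of the post-interest balance exceeds $25.00, each month B ← (B·(1+r))·(1 − 0.025), i.e. B shrinks by the factor (1+r)·0.975 = 0.98914.
This holds for months 1–177. Entering month 178 the balance is $983.87; 2.5% of the post-interest balance is now below $25.00, so the flat $25.00 minimum applies from here.
From month 178 a fixed $25.00 at rate r clears $983.87 in 59 more payments. Total: 177 + 59 = 236 months.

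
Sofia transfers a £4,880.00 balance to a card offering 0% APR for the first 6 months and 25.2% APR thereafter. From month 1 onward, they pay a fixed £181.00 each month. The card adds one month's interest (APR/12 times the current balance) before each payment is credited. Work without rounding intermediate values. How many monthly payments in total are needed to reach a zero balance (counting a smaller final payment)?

Promo months 1–6 at r₀ = 0%/12 = 0; months 7+ at r₁ = 25.2%/12 = 0.021.
After month 6 (no interest yet): B = £4,880.00 − 6·£181.00 = £3,794.00.
Then at r₁ with £181.00/mo: n₂ = −ln(1 − r₁·B/P)/ln(1+r₁) ≈ 27.92 → 28 more payments.

34 payments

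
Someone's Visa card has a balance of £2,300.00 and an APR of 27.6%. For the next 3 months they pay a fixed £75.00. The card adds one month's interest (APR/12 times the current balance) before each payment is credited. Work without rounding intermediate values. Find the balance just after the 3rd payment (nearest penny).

Monthly rate r = 27.6%/12 = 2.3% = 0.023.
Each month: B ← B·(1+r) − £75.00.
Month 1: interest £52.90; balance after payment £2,277.90.
Month 2: interest £52.39; balance after payment £2,255.29.
Month 3: interest £51.87; balance after payment £2,232.16.

£2,232.16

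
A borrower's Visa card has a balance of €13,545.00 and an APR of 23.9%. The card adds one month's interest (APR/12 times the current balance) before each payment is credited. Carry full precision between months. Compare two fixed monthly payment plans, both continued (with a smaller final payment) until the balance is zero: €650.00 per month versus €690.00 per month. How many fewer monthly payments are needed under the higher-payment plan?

2 fewer payments

Monthly rate r = 23.9%/12 = 1.99167% = 0.0199167.
At €650.00/mo: n = ⌈−ln(1 − rB₀/P)/ln(1+r)⌉ = 28 payments (last €124.07); total interest = total paid − €13,545.00 = €4,129.07.
At €690.00/mo: 26 payments (last €101.24); total interest €3,806.24.
Payments saved = 28 − 26 = 2.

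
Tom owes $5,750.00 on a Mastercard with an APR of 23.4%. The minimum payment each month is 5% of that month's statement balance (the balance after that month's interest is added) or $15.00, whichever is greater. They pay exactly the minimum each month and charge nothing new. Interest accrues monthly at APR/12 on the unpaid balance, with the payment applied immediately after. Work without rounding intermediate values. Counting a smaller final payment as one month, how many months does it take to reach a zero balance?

Monthly rate r = 23.4%/12 = 1.95% = 0.0195.
While 5% of the post-interest balance exceeds $15.00, each month B ← (B·(1+r))·(1 − 0.05), i.e. B shrinks by the factor (1+r)·0.95 = 0.96852.
This holds for months 1–93. Entering month 94 the balance is $293.75; 5% of the post-interest balance is now below $15.00, so the flat $15.00 minimum applies from here.
From month 94 a fixed $15.00 at rate r clears $293.75 in 25 more payments. Total: 93 + 25 = 118 months.

118 months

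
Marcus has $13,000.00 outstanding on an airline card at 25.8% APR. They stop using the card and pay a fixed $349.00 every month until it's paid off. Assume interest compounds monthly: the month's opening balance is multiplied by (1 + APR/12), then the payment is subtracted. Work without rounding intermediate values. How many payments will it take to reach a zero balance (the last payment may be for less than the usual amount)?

76 months

Monthly rate r = 25.8%/12 = 2.15% = 0.0215.
Recurrence: B ← B·(1+r) − $349.00.
Month 1: interest $279.50; balance after payment $12,930.50.
Month 2: interest $278.01; balance after payment $12,859.51.
Closed form: n = −ln(1 − rB₀/P)/ln(1+r) = −ln(0.19914)/ln(1.0215) ≈ 75.862, so the balance reaches zero during payment 76.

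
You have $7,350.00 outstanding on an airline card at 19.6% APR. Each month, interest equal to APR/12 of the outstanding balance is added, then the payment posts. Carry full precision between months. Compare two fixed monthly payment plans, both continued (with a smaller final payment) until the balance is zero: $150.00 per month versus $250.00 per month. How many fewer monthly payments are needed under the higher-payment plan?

59 fewer payments

Monthly rate r = 19.6%/12 = 1.63333% = 0.0163333.
At $150.00/mo: n = ⌈−ln(1 − rB₀/P)/ln(1+r)⌉ = 100 payments (last $66.68); total interest = total paid − $7,350.00 = $7,566.68.
At $250.00/mo: 41 payments (last $97.02); total interest $2,747.02.
Payments saved = 100 − 41 = 59.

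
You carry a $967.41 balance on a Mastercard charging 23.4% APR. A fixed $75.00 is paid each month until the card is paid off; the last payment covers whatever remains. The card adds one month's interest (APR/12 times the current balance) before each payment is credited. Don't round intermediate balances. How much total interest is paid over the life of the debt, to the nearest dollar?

Monthly rate r = 23.4%/12 = 1.95% = 0.0195.
Payoff takes n = ⌈−ln(1 − rB₀/P)/ln(1+r)⌉ = ⌈15.002⌉ = 16 payments; the last is $0.14.
Total paid = 15·$75.00 + $0.14 = $1,125.14.
Total interest = total paid − principal = $1,125.14 − $967.41 = $157.73.

$158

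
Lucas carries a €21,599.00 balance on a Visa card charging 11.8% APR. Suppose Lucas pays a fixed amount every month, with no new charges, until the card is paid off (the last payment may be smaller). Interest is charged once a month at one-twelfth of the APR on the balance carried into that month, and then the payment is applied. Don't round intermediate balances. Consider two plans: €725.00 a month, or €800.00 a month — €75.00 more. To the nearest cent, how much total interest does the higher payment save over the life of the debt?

Monthly rate r = 11.8%/12 = 0.983333% = 0.00983333.
At €725.00/mo: n = ⌈−ln(1 − rB₀/P)/ln(1+r)⌉ = 36 payments (last €309.91); total interest = total paid − €21,599.00 = €4,085.91.
At €800.00/mo: 32 payments (last €426.45); total interest €3,627.45.
Interest saved = €4,085.91 − €3,627.45 = €458.46.

€458.46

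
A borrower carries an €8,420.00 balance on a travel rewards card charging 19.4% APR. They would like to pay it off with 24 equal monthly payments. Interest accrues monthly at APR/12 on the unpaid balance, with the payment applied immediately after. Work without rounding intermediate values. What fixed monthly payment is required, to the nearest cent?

Monthly rate r = 19.4%/12 = 1.61667% = 0.0161667.
Level-payment amortization: P = B₀·r / (1 − (1+r)^(−n)) = 8420.00·0.0161667 / (1 − 1.01617^(−24)).
Denominator 1 − (1+r)^(−24) = 0.319479318.
P = 136.123 / 0.319479318 ≈ 426.08.

€426.08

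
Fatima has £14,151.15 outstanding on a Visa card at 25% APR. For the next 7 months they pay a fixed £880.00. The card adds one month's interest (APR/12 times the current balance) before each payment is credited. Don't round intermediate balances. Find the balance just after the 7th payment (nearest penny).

£9,789.76

Monthly rate r = 25%/12 = 2.08333% = 0.0208333.
Each month: B ← B·(1+r) − £880.00.
Month 1: interest £294.82; balance after payment £13,565.97.
Month 2: interest £282.62; balance after payment £12,968.59.
Month 3: interest £270.18; balance after payment £12,358.77.
Month 4: interest £257.47; balance after payment £11,736.24.
Month 5: interest £244.51; balance after payment £11,100.75.
Month 6: interest £231.27; balance after payment £10,452.01.
Month 7: interest £217.75; balance after payment £9,789.76.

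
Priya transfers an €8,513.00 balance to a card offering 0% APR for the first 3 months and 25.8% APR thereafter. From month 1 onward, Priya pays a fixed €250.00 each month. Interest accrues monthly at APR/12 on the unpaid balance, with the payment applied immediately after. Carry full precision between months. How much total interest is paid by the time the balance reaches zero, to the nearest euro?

€5,182

Promo months 1–3 at r₀ = 0%/12 = 0; months 4+ at r₁ = 25.8%/12 = 0.0215.
After month 3 (no interest yet): B = €8,513.00 − 3·€250.00 = €7,763.00.
Then at r₁ with €250.00/mo: n₂ = −ln(1 − r₁·B/P)/ln(1+r₁) ≈ 51.78 → 52 more payments.
Total paid = 54·€250.00 + €195.45 = €13,695.45; interest = €13,695.45 − €8,513.00 = €5,182.45.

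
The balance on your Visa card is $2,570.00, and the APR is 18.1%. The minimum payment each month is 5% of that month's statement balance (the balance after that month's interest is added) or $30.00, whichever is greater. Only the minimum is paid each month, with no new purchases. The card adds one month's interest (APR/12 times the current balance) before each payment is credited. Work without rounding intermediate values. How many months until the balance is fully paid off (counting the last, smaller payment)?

Monthly rate r = 18.1%/12 = 1.50833% = 0.0150833.
While 5% of the post-interest balance exceeds $30.00, each month B ← (B·(1+r))·(1 − 0.05), i.e. B shrinks by the factor (1+r)·0.95 = 0.96433.
This holds for months 1–41. Entering month 42 the balance is $579.66; 5% of the post-interest balance is now below $30.00, so the flat $30.00 minimum applies from here.
From month 42 a fixed $30.00 at rate r clears $579.66 in 24 more payments. Total: 41 + 24 = 65 months.

65 months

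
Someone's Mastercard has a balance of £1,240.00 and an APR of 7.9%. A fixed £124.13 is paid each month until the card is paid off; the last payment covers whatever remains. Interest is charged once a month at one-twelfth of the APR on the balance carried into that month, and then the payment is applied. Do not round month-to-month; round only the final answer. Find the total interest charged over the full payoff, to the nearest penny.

£46.97

Monthly rate r = 7.9%/12 = 0.658333% = 0.00658333.
Payoff takes n = ⌈−ln(1 − rB₀/P)/ln(1+r)⌉ = ⌈10.367⌉ = 11 payments; the last is £45.67.
Total paid = 10·£124.13 + £45.67 = £1,286.97.
Total interest = total paid − principal = £1,286.97 − £1,240.00 = £46.97.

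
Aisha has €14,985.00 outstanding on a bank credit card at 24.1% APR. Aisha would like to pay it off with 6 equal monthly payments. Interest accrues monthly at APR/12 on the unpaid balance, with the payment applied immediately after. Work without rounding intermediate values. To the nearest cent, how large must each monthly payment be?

€2,675.96

Monthly rate r = 24.1%/12 = 2.00833% = 0.0200833.
Level-payment amortization: P = B₀·r / (1 − (1+r)^(−n)) = 14985.00·0.0200833 / (1 − 1.02008^(−6)).
Denominator 1 − (1+r)^(−6) = 0.112463773.
P = 300.949 / 0.112463773 ≈ 2675.96.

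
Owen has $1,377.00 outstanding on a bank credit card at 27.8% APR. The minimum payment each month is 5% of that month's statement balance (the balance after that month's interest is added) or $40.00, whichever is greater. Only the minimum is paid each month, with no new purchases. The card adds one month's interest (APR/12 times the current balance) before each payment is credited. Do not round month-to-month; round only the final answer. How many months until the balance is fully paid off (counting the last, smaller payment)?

Monthly rate r = 27.8%/12 = 2.31667% = 0.0231667.
While 5% of the post-interest balance exceeds $40.00, each month B ← (B·(1+r))·(1 − 0.05), i.e. B shrinks by the factor (1+r)·0.95 = 0.97201.
This holds for months 1–20. Entering month 21 the balance is $780.43; 5% of the post-interest balance is now below $40.00, so the flat $40.00 minimum applies from here.
From month 21 a fixed $40.00 at rate r clears $780.43 in 27 more payments. Total: 20 + 27 = 47 months.

47 months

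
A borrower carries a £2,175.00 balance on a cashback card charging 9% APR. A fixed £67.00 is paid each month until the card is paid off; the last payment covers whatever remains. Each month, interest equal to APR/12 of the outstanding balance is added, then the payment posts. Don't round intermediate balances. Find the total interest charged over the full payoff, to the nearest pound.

Monthly rate r = 9%/12 = 0.75% = 0.0075.
Payoff takes n = ⌈−ln(1 − rB₀/P)/ln(1+r)⌉ = ⌈37.341⌉ = 38 payments; the last is £22.91.
Total paid = 37·£67.00 + £22.91 = £2,501.91.
Total interest = total paid − principal = £2,501.91 − £2,175.00 = £326.91.

£327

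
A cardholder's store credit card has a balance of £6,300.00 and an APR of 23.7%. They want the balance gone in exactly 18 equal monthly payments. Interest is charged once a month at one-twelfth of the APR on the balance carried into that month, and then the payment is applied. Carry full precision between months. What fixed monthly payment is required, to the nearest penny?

£419.30

Monthly rate r = 23.7%/12 = 1.975% = 0.01975.
Level-payment amortization: P = B₀·r / (1 − (1+r)^(−n)) = 6300.00·0.01975 / (1 − 1.01975^(−18)).
Denominator 1 − (1+r)^(−18) = 0.296744482.
P = 124.425 / 0.296744482 ≈ 419.30.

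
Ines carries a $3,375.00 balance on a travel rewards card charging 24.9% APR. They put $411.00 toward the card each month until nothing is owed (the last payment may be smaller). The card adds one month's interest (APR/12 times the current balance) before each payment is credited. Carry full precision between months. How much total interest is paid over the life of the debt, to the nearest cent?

Monthly rate r = 24.9%/12 = 2.075% = 0.02075.
Payoff takes n = ⌈−ln(1 − rB₀/P)/ln(1+r)⌉ = ⌈9.096⌉ = 10 payments; the last is $39.66.
Total paid = 9·$411.00 + $39.66 = $3,738.66.
Total interest = total paid − principal = $3,738.66 − $3,375.00 = $363.66.

$363.66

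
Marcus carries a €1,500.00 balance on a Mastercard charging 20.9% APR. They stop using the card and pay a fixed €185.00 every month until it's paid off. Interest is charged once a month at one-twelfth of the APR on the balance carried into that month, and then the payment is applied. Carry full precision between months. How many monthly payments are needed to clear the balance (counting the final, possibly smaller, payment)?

9 payments

Monthly rate r = 20.9%/12 = 1.74167% = 0.0174167.
Recurrence: B ← B·(1+r) − €185.00.
Month 1: interest €26.12; balance after payment €1,341.12.
Month 2: interest €23.36; balance after payment €1,179.48.
Closed form: n = −ln(1 − rB₀/P)/ln(1+r) = −ln(0.85878)/ln(1.01742) ≈ 8.817, so the balance reaches zero during payment 9.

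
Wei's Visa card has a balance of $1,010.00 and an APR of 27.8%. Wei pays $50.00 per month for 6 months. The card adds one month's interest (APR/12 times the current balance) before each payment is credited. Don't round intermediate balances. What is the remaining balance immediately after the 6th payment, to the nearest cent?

Monthly rate r = 27.8%/12 = 2.31667% = 0.0231667.
Each month: B ← B·(1+r) − $50.00.
Month 1: interest $23.40; balance after payment $983.40.
Month 2: interest $22.78; balance after payment $956.18.
Month 3: interest $22.15; balance after payment $928.33.
Month 4: interest $21.51; balance after payment $899.84.
Month 5: interest $20.85; balance after payment $870.68.
Month 6: interest $20.17; balance after payment $840.86.

$840.86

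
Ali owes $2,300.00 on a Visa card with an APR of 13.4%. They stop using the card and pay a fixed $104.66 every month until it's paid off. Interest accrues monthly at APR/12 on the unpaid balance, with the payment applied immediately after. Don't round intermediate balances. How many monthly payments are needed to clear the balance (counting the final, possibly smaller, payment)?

Monthly rate r = 13.4%/12 = 1.11667% = 0.0111667.
Recurrence: B ← B·(1+r) − $104.66.
Month 1: interest $25.68; balance after payment $2,221.02.
Month 2: interest $24.80; balance after payment $2,141.16.
Closed form: n = −ln(1 − rB₀/P)/ln(1+r) = −ln(0.7546)/ln(1.01117) ≈ 25.355, so the balance reaches zero during payment 26.

26 payments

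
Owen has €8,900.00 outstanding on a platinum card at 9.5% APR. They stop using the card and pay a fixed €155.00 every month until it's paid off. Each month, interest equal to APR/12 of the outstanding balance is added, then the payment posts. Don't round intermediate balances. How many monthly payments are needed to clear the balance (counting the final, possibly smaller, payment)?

Monthly rate r = 9.5%/12 = 0.791667% = 0.00791667.
Recurrence: B ← B·(1+r) − €155.00.
Month 1: interest €70.46; balance after payment €8,815.46.
Month 2: interest €69.79; balance after payment €8,730.25.
Closed form: n = −ln(1 − rB₀/P)/ln(1+r) = −ln(0.54543)/ln(1.00792) ≈ 76.873, so the balance reaches zero during payment 77.

77 payments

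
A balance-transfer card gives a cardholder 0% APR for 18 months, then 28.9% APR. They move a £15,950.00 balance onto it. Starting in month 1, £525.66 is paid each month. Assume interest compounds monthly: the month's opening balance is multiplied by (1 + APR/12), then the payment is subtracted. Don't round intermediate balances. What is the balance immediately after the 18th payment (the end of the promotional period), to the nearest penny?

Promo months 1–18 at r₀ = 0%/12 = 0; months 19+ at r₁ = 28.9%/12 = 0.0240833.
After month 18 (no interest yet): B = £15,950.00 − 18·£525.66 = £6,488.12.

£6,488.12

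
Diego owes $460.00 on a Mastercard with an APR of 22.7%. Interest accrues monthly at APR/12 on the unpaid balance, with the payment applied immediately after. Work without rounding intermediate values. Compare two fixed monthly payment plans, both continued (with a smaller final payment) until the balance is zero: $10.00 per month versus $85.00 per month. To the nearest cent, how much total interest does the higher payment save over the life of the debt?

$599.38

Monthly rate r = 22.7%/12 = 1.89167% = 0.0189167.
At $10.00/mo: n = ⌈−ln(1 − rB₀/P)/ln(1+r)⌉ = 109 payments (last $9.39); total interest = total paid − $460.00 = $629.39.
At $85.00/mo: 6 payments (last $65.01); total interest $30.01.
Interest saved = $629.39 − $30.01 = $599.38.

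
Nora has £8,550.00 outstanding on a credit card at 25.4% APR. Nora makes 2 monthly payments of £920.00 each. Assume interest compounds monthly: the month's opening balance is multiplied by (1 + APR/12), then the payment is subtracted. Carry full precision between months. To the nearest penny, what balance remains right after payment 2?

£7,056.31

Monthly rate r = 25.4%/12 = 2.11667% = 0.0211667.
Each month: B ← B·(1+r) − £920.00.
Month 1: interest £180.97; balance after payment £7,810.98.
Month 2: interest £165.33; balance after payment £7,056.31.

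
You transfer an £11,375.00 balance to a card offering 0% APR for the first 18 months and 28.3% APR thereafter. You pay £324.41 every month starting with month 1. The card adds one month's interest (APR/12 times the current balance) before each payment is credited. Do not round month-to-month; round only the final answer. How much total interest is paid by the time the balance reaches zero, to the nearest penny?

£1,630.29

Promo months 1–18 at r₀ = 0%/12 = 0; months 19+ at r₁ = 28.3%/12 = 0.0235833.
After month 18 (no interest yet): B = £11,375.00 − 18·£324.41 = £5,535.62.
Then at r₁ with £324.41/mo: n₂ = −ln(1 − r₁·B/P)/ln(1+r₁) ≈ 22.09 → 23 more payments.
Total paid = 40·£324.41 + £28.89 = £13,005.29; interest = £13,005.29 − £11,375.00 = £1,630.29.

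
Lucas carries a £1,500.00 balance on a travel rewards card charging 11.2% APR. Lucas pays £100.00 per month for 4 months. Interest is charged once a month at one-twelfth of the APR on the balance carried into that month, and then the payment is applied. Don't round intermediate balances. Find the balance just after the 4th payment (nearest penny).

£1,151.15

Monthly rate r = 11.2%/12 = 0.933333% = 0.00933333.
Each month: B ← B·(1+r) − £100.00.
Month 1: interest £14.00; balance after payment £1,414.00.
Month 2: interest £13.20; balance after payment £1,327.20.
Month 3: interest £12.39; balance after payment £1,239.58.
Month 4: interest £11.57; balance after payment £1,151.15.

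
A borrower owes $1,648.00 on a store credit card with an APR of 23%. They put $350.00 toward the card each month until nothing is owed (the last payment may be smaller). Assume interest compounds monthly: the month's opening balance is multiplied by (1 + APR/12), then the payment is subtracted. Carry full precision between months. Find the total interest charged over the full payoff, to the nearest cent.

$95.72

Monthly rate r = 23%/12 = 1.91667% = 0.0191667.
Payoff takes n = ⌈−ln(1 − rB₀/P)/ln(1+r)⌉ = ⌈4.982⌉ = 5 payments; the last is $343.72.
Total paid = 4·$350.00 + $343.72 = $1,743.72.
Total interest = total paid − principal = $1,743.72 − $1,648.00 = $95.72.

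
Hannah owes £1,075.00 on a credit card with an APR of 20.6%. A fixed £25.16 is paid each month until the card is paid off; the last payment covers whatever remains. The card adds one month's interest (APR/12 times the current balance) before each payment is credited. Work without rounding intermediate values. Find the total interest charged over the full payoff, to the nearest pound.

£880

Monthly rate r = 20.6%/12 = 1.71667% = 0.0171667.
Payoff takes n = ⌈−ln(1 − rB₀/P)/ln(1+r)⌉ = ⌈77.685⌉ = 78 payments; the last is £17.28.
Total paid = 77·£25.16 + £17.28 = £1,954.60.
Total interest = total paid − principal = £1,954.60 − £1,075.00 = £879.60.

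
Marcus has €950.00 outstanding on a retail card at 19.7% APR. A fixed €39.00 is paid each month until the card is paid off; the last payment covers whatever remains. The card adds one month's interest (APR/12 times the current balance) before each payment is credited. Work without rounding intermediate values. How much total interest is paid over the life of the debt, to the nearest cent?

€273.12

Monthly rate r = 19.7%/12 = 1.64167% = 0.0164167.
Payoff takes n = ⌈−ln(1 − rB₀/P)/ln(1+r)⌉ = ⌈31.360⌉ = 32 payments; the last is €14.12.
Total paid = 31·€39.00 + €14.12 = €1,223.12.
Total interest = total paid − principal = €1,223.12 − €950.00 = €273.12.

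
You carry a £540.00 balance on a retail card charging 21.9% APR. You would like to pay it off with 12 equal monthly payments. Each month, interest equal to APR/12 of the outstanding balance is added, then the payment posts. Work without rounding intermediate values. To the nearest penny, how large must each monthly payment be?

Monthly rate r = 21.9%/12 = 1.825% = 0.01825.
Level-payment amortization: P = B₀·r / (1 − (1+r)^(−n)) = 540.00·0.01825 / (1 − 1.01825^(−12)).
Denominator 1 − (1+r)^(−12) = 0.195090645.
P = 9.855 / 0.195090645 ≈ 50.51.

£50.51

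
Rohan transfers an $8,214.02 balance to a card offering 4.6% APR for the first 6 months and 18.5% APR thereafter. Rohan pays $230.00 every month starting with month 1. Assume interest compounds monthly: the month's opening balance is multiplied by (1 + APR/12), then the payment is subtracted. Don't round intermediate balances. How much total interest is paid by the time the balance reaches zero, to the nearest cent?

$2,710.14

Promo months 1–6 at r₀ = 4.6%/12 = 0.00383333; months 7+ at r₁ = 18.5%/12 = 0.0154167.
After month 6: iterate B ← B·(1+r₀) − $230.00 for 6 months → $7,011.47.
Then at r₁ with $230.00/mo: n₂ = −ln(1 − r₁·B/P)/ln(1+r₁) ≈ 41.49 → 42 more payments.
Total paid = 47·$230.00 + $114.16 = $10,924.16; interest = $10,924.16 − $8,214.02 = $2,710.14.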